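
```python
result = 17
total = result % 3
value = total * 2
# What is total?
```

Answer: 2

Derivation:
Trace (tracking total):
result = 17  # -> result = 17
total = result % 3  # -> total = 2
value = total * 2  # -> value = 4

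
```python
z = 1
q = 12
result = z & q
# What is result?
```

Answer: 0

Derivation:
Trace (tracking result):
z = 1  # -> z = 1
q = 12  # -> q = 12
result = z & q  # -> result = 0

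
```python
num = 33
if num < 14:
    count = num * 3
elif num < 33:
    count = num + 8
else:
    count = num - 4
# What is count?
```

Trace (tracking count):
num = 33  # -> num = 33
if num < 14:  # condition is False
elif num < 33:  # condition is False
else:
    count = num - 4  # -> count = 29

Answer: 29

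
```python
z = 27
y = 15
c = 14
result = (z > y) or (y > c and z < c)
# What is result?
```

Trace (tracking result):
z = 27  # -> z = 27
y = 15  # -> y = 15
c = 14  # -> c = 14
result = z > y or (y > c and z < c)  # -> result = True

Answer: True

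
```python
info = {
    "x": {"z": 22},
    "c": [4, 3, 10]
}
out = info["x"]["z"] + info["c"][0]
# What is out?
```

Trace (tracking out):
info = {'x': {'z': 22}, 'c': [4, 3, 10]}  # -> info = {'x': {'z': 22}, 'c': [4, 3, 10]}
out = info['x']['z'] + info['c'][0]  # -> out = 26

Answer: 26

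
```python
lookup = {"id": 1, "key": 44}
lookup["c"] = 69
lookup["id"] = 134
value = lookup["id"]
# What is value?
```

Answer: 134

Derivation:
Trace (tracking value):
lookup = {'id': 1, 'key': 44}  # -> lookup = {'id': 1, 'key': 44}
lookup['c'] = 69  # -> lookup = {'id': 1, 'key': 44, 'c': 69}
lookup['id'] = 134  # -> lookup = {'id': 134, 'key': 44, 'c': 69}
value = lookup['id']  # -> value = 134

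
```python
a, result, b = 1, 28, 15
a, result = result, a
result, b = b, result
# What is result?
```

Trace (tracking result):
a, result, b = (1, 28, 15)  # -> a = 1, result = 28, b = 15
a, result = (result, a)  # -> a = 28, result = 1
result, b = (b, result)  # -> result = 15, b = 1

Answer: 15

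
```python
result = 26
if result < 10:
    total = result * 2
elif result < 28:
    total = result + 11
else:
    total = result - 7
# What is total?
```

Trace (tracking total):
result = 26  # -> result = 26
if result < 10:  # condition is False
elif result < 28:  # condition is True
    total = result + 11  # -> total = 37

Answer: 37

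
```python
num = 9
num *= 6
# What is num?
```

Answer: 54

Derivation:
Trace (tracking num):
num = 9  # -> num = 9
num *= 6  # -> num = 54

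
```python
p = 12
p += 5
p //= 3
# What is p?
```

Answer: 5

Derivation:
Trace (tracking p):
p = 12  # -> p = 12
p += 5  # -> p = 17
p //= 3  # -> p = 5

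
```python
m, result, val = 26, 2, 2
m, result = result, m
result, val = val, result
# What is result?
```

Answer: 2

Derivation:
Trace (tracking result):
m, result, val = (26, 2, 2)  # -> m = 26, result = 2, val = 2
m, result = (result, m)  # -> m = 2, result = 26
result, val = (val, result)  # -> result = 2, val = 26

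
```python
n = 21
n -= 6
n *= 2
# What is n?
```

Answer: 30

Derivation:
Trace (tracking n):
n = 21  # -> n = 21
n -= 6  # -> n = 15
n *= 2  # -> n = 30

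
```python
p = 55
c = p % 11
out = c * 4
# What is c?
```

Trace (tracking c):
p = 55  # -> p = 55
c = p % 11  # -> c = 0
out = c * 4  # -> out = 0

Answer: 0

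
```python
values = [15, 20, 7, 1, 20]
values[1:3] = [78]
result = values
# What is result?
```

Answer: [15, 78, 1, 20]

Derivation:
Trace (tracking result):
values = [15, 20, 7, 1, 20]  # -> values = [15, 20, 7, 1, 20]
values[1:3] = [78]  # -> values = [15, 78, 1, 20]
result = values  # -> result = [15, 78, 1, 20]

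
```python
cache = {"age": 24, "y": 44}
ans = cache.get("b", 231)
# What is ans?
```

Trace (tracking ans):
cache = {'age': 24, 'y': 44}  # -> cache = {'age': 24, 'y': 44}
ans = cache.get('b', 231)  # -> ans = 231

Answer: 231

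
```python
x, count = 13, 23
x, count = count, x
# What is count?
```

Trace (tracking count):
x, count = (13, 23)  # -> x = 13, count = 23
x, count = (count, x)  # -> x = 23, count = 13

Answer: 13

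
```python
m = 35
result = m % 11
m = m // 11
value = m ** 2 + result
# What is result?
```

Trace (tracking result):
m = 35  # -> m = 35
result = m % 11  # -> result = 2
m = m // 11  # -> m = 3
value = m ** 2 + result  # -> value = 11

Answer: 2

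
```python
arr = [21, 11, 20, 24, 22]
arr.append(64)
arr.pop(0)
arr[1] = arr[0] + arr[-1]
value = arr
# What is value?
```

Answer: [11, 75, 24, 22, 64]

Derivation:
Trace (tracking value):
arr = [21, 11, 20, 24, 22]  # -> arr = [21, 11, 20, 24, 22]
arr.append(64)  # -> arr = [21, 11, 20, 24, 22, 64]
arr.pop(0)  # -> arr = [11, 20, 24, 22, 64]
arr[1] = arr[0] + arr[-1]  # -> arr = [11, 75, 24, 22, 64]
value = arr  # -> value = [11, 75, 24, 22, 64]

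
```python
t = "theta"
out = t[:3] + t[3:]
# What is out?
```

Trace (tracking out):
t = 'theta'  # -> t = 'theta'
out = t[:3] + t[3:]  # -> out = 'theta'

Answer: 'theta'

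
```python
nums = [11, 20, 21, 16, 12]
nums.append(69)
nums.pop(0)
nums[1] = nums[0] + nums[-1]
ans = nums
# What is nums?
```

Trace (tracking nums):
nums = [11, 20, 21, 16, 12]  # -> nums = [11, 20, 21, 16, 12]
nums.append(69)  # -> nums = [11, 20, 21, 16, 12, 69]
nums.pop(0)  # -> nums = [20, 21, 16, 12, 69]
nums[1] = nums[0] + nums[-1]  # -> nums = [20, 89, 16, 12, 69]
ans = nums  # -> ans = [20, 89, 16, 12, 69]

Answer: [20, 89, 16, 12, 69]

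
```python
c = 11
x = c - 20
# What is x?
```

Trace (tracking x):
c = 11  # -> c = 11
x = c - 20  # -> x = -9

Answer: -9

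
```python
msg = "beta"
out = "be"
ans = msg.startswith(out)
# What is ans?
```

Answer: True

Derivation:
Trace (tracking ans):
msg = 'beta'  # -> msg = 'beta'
out = 'be'  # -> out = 'be'
ans = msg.startswith(out)  # -> ans = True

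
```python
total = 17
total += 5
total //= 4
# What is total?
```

Answer: 5

Derivation:
Trace (tracking total):
total = 17  # -> total = 17
total += 5  # -> total = 22
total //= 4  # -> total = 5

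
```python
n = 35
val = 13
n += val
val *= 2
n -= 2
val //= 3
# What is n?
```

Trace (tracking n):
n = 35  # -> n = 35
val = 13  # -> val = 13
n += val  # -> n = 48
val *= 2  # -> val = 26
n -= 2  # -> n = 46
val //= 3  # -> val = 8

Answer: 46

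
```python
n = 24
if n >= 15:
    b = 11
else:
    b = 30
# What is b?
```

Trace (tracking b):
n = 24  # -> n = 24
if n >= 15:  # condition is True
    b = 11  # -> b = 11

Answer: 11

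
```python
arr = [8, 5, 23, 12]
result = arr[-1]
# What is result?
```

Answer: 12

Derivation:
Trace (tracking result):
arr = [8, 5, 23, 12]  # -> arr = [8, 5, 23, 12]
result = arr[-1]  # -> result = 12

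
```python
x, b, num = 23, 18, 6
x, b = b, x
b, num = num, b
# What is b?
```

Trace (tracking b):
x, b, num = (23, 18, 6)  # -> x = 23, b = 18, num = 6
x, b = (b, x)  # -> x = 18, b = 23
b, num = (num, b)  # -> b = 6, num = 23

Answer: 6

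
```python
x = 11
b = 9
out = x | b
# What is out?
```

Trace (tracking out):
x = 11  # -> x = 11
b = 9  # -> b = 9
out = x | b  # -> out = 11

Answer: 11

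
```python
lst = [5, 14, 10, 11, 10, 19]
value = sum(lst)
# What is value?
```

Answer: 69

Derivation:
Trace (tracking value):
lst = [5, 14, 10, 11, 10, 19]  # -> lst = [5, 14, 10, 11, 10, 19]
value = sum(lst)  # -> value = 69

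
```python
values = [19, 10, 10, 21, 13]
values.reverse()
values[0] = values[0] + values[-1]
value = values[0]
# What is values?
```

Answer: [32, 21, 10, 10, 19]

Derivation:
Trace (tracking values):
values = [19, 10, 10, 21, 13]  # -> values = [19, 10, 10, 21, 13]
values.reverse()  # -> values = [13, 21, 10, 10, 19]
values[0] = values[0] + values[-1]  # -> values = [32, 21, 10, 10, 19]
value = values[0]  # -> value = 32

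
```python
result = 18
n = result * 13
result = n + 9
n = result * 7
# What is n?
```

Trace (tracking n):
result = 18  # -> result = 18
n = result * 13  # -> n = 234
result = n + 9  # -> result = 243
n = result * 7  # -> n = 1701

Answer: 1701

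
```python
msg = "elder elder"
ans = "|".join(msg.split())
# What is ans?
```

Answer: 'elder|elder'

Derivation:
Trace (tracking ans):
msg = 'elder elder'  # -> msg = 'elder elder'
ans = '|'.join(msg.split())  # -> ans = 'elder|elder'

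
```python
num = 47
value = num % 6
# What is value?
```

Trace (tracking value):
num = 47  # -> num = 47
value = num % 6  # -> value = 5

Answer: 5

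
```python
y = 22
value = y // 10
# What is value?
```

Trace (tracking value):
y = 22  # -> y = 22
value = y // 10  # -> value = 2

Answer: 2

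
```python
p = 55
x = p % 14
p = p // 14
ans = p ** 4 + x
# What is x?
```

Answer: 13

Derivation:
Trace (tracking x):
p = 55  # -> p = 55
x = p % 14  # -> x = 13
p = p // 14  # -> p = 3
ans = p ** 4 + x  # -> ans = 94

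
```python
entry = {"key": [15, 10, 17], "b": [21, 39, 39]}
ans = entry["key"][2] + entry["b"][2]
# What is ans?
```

Answer: 56

Derivation:
Trace (tracking ans):
entry = {'key': [15, 10, 17], 'b': [21, 39, 39]}  # -> entry = {'key': [15, 10, 17], 'b': [21, 39, 39]}
ans = entry['key'][2] + entry['b'][2]  # -> ans = 56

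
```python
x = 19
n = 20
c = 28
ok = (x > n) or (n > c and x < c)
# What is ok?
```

Trace (tracking ok):
x = 19  # -> x = 19
n = 20  # -> n = 20
c = 28  # -> c = 28
ok = x > n or (n > c and x < c)  # -> ok = False

Answer: False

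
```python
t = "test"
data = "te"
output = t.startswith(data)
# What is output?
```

Trace (tracking output):
t = 'test'  # -> t = 'test'
data = 'te'  # -> data = 'te'
output = t.startswith(data)  # -> output = True

Answer: True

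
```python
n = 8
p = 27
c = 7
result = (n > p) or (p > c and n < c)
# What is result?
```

Answer: False

Derivation:
Trace (tracking result):
n = 8  # -> n = 8
p = 27  # -> p = 27
c = 7  # -> c = 7
result = n > p or (p > c and n < c)  # -> result = False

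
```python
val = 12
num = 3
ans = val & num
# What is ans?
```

Trace (tracking ans):
val = 12  # -> val = 12
num = 3  # -> num = 3
ans = val & num  # -> ans = 0

Answer: 0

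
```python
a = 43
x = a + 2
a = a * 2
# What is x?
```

Trace (tracking x):
a = 43  # -> a = 43
x = a + 2  # -> x = 45
a = a * 2  # -> a = 86

Answer: 45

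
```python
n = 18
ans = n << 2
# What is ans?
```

Trace (tracking ans):
n = 18  # -> n = 18
ans = n << 2  # -> ans = 72

Answer: 72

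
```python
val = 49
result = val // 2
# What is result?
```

Trace (tracking result):
val = 49  # -> val = 49
result = val // 2  # -> result = 24

Answer: 24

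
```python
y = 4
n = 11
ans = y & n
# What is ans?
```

Answer: 0

Derivation:
Trace (tracking ans):
y = 4  # -> y = 4
n = 11  # -> n = 11
ans = y & n  # -> ans = 0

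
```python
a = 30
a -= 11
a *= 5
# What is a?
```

Answer: 95

Derivation:
Trace (tracking a):
a = 30  # -> a = 30
a -= 11  # -> a = 19
a *= 5  # -> a = 95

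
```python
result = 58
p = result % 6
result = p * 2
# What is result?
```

Answer: 8

Derivation:
Trace (tracking result):
result = 58  # -> result = 58
p = result % 6  # -> p = 4
result = p * 2  # -> result = 8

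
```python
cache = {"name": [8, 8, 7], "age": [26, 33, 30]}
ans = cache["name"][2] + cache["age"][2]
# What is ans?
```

Trace (tracking ans):
cache = {'name': [8, 8, 7], 'age': [26, 33, 30]}  # -> cache = {'name': [8, 8, 7], 'age': [26, 33, 30]}
ans = cache['name'][2] + cache['age'][2]  # -> ans = 37

Answer: 37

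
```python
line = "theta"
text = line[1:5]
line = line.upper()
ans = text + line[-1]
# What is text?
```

Trace (tracking text):
line = 'theta'  # -> line = 'theta'
text = line[1:5]  # -> text = 'heta'
line = line.upper()  # -> line = 'THETA'
ans = text + line[-1]  # -> ans = 'hetaA'

Answer: 'heta'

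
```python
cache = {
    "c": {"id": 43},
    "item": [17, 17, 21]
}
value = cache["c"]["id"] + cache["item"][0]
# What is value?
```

Trace (tracking value):
cache = {'c': {'id': 43}, 'item': [17, 17, 21]}  # -> cache = {'c': {'id': 43}, 'item': [17, 17, 21]}
value = cache['c']['id'] + cache['item'][0]  # -> value = 60

Answer: 60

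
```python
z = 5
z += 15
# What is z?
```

Trace (tracking z):
z = 5  # -> z = 5
z += 15  # -> z = 20

Answer: 20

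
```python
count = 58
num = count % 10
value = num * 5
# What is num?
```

Trace (tracking num):
count = 58  # -> count = 58
num = count % 10  # -> num = 8
value = num * 5  # -> value = 40

Answer: 8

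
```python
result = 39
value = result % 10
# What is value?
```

Answer: 9

Derivation:
Trace (tracking value):
result = 39  # -> result = 39
value = result % 10  # -> value = 9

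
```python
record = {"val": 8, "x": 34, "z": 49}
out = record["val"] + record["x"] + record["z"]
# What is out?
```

Answer: 91

Derivation:
Trace (tracking out):
record = {'val': 8, 'x': 34, 'z': 49}  # -> record = {'val': 8, 'x': 34, 'z': 49}
out = record['val'] + record['x'] + record['z']  # -> out = 91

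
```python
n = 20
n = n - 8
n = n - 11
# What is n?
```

Answer: 1

Derivation:
Trace (tracking n):
n = 20  # -> n = 20
n = n - 8  # -> n = 12
n = n - 11  # -> n = 1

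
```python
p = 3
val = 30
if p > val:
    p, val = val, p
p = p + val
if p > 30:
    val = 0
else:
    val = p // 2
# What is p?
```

Trace (tracking p):
p = 3  # -> p = 3
val = 30  # -> val = 30
if p > val:  # condition is False
p = p + val  # -> p = 33
if p > 30:  # condition is True
    val = 0  # -> val = 0

Answer: 33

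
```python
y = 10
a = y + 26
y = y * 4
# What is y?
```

Answer: 40

Derivation:
Trace (tracking y):
y = 10  # -> y = 10
a = y + 26  # -> a = 36
y = y * 4  # -> y = 40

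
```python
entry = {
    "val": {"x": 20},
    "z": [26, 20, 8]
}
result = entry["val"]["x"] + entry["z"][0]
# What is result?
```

Trace (tracking result):
entry = {'val': {'x': 20}, 'z': [26, 20, 8]}  # -> entry = {'val': {'x': 20}, 'z': [26, 20, 8]}
result = entry['val']['x'] + entry['z'][0]  # -> result = 46

Answer: 46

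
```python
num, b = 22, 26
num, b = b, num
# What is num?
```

Answer: 26

Derivation:
Trace (tracking num):
num, b = (22, 26)  # -> num = 22, b = 26
num, b = (b, num)  # -> num = 26, b = 22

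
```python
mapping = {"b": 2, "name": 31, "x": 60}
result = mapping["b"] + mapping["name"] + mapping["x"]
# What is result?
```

Trace (tracking result):
mapping = {'b': 2, 'name': 31, 'x': 60}  # -> mapping = {'b': 2, 'name': 31, 'x': 60}
result = mapping['b'] + mapping['name'] + mapping['x']  # -> result = 93

Answer: 93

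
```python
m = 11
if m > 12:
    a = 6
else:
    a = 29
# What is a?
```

Trace (tracking a):
m = 11  # -> m = 11
if m > 12:  # condition is False
else:
    a = 29  # -> a = 29

Answer: 29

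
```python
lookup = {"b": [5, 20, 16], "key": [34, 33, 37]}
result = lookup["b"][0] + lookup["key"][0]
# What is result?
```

Answer: 39

Derivation:
Trace (tracking result):
lookup = {'b': [5, 20, 16], 'key': [34, 33, 37]}  # -> lookup = {'b': [5, 20, 16], 'key': [34, 33, 37]}
result = lookup['b'][0] + lookup['key'][0]  # -> result = 39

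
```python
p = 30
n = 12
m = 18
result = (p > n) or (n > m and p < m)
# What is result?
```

Answer: True

Derivation:
Trace (tracking result):
p = 30  # -> p = 30
n = 12  # -> n = 12
m = 18  # -> m = 18
result = p > n or (n > m and p < m)  # -> result = True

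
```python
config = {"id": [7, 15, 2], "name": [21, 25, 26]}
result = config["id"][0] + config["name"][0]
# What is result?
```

Answer: 28

Derivation:
Trace (tracking result):
config = {'id': [7, 15, 2], 'name': [21, 25, 26]}  # -> config = {'id': [7, 15, 2], 'name': [21, 25, 26]}
result = config['id'][0] + config['name'][0]  # -> result = 28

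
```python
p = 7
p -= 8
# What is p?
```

Trace (tracking p):
p = 7  # -> p = 7
p -= 8  # -> p = -1

Answer: -1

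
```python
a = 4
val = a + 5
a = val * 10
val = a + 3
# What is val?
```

Trace (tracking val):
a = 4  # -> a = 4
val = a + 5  # -> val = 9
a = val * 10  # -> a = 90
val = a + 3  # -> val = 93

Answer: 93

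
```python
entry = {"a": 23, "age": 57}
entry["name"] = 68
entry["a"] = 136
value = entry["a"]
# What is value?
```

Trace (tracking value):
entry = {'a': 23, 'age': 57}  # -> entry = {'a': 23, 'age': 57}
entry['name'] = 68  # -> entry = {'a': 23, 'age': 57, 'name': 68}
entry['a'] = 136  # -> entry = {'a': 136, 'age': 57, 'name': 68}
value = entry['a']  # -> value = 136

Answer: 136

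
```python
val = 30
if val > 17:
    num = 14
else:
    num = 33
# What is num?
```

Answer: 14

Derivation:
Trace (tracking num):
val = 30  # -> val = 30
if val > 17:  # condition is True
    num = 14  # -> num = 14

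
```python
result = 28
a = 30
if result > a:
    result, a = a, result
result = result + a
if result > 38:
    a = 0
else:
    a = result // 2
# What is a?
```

Trace (tracking a):
result = 28  # -> result = 28
a = 30  # -> a = 30
if result > a:  # condition is False
result = result + a  # -> result = 58
if result > 38:  # condition is True
    a = 0  # -> a = 0

Answer: 0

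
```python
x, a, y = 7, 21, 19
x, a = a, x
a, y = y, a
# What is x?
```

Answer: 21

Derivation:
Trace (tracking x):
x, a, y = (7, 21, 19)  # -> x = 7, a = 21, y = 19
x, a = (a, x)  # -> x = 21, a = 7
a, y = (y, a)  # -> a = 19, y = 7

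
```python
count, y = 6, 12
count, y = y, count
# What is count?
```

Answer: 12

Derivation:
Trace (tracking count):
count, y = (6, 12)  # -> count = 6, y = 12
count, y = (y, count)  # -> count = 12, y = 6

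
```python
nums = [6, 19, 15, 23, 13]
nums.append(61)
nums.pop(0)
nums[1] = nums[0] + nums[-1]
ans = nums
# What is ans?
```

Answer: [19, 80, 23, 13, 61]

Derivation:
Trace (tracking ans):
nums = [6, 19, 15, 23, 13]  # -> nums = [6, 19, 15, 23, 13]
nums.append(61)  # -> nums = [6, 19, 15, 23, 13, 61]
nums.pop(0)  # -> nums = [19, 15, 23, 13, 61]
nums[1] = nums[0] + nums[-1]  # -> nums = [19, 80, 23, 13, 61]
ans = nums  # -> ans = [19, 80, 23, 13, 61]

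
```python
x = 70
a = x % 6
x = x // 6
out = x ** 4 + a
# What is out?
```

Trace (tracking out):
x = 70  # -> x = 70
a = x % 6  # -> a = 4
x = x // 6  # -> x = 11
out = x ** 4 + a  # -> out = 14645

Answer: 14645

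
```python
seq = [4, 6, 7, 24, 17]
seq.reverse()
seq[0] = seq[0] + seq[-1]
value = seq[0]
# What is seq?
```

Trace (tracking seq):
seq = [4, 6, 7, 24, 17]  # -> seq = [4, 6, 7, 24, 17]
seq.reverse()  # -> seq = [17, 24, 7, 6, 4]
seq[0] = seq[0] + seq[-1]  # -> seq = [21, 24, 7, 6, 4]
value = seq[0]  # -> value = 21

Answer: [21, 24, 7, 6, 4]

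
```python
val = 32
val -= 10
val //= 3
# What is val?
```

Trace (tracking val):
val = 32  # -> val = 32
val -= 10  # -> val = 22
val //= 3  # -> val = 7

Answer: 7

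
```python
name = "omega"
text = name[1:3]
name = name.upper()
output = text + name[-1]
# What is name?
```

Trace (tracking name):
name = 'omega'  # -> name = 'omega'
text = name[1:3]  # -> text = 'me'
name = name.upper()  # -> name = 'OMEGA'
output = text + name[-1]  # -> output = 'meA'

Answer: 'OMEGA'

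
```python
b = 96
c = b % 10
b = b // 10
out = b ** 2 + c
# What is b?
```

Answer: 9

Derivation:
Trace (tracking b):
b = 96  # -> b = 96
c = b % 10  # -> c = 6
b = b // 10  # -> b = 9
out = b ** 2 + c  # -> out = 87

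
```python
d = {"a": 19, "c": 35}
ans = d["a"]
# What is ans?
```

Answer: 19

Derivation:
Trace (tracking ans):
d = {'a': 19, 'c': 35}  # -> d = {'a': 19, 'c': 35}
ans = d['a']  # -> ans = 19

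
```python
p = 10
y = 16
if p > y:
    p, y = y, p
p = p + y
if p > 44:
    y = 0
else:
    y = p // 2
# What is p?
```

Answer: 26

Derivation:
Trace (tracking p):
p = 10  # -> p = 10
y = 16  # -> y = 16
if p > y:  # condition is False
p = p + y  # -> p = 26
if p > 44:  # condition is False
else:
    y = p // 2  # -> y = 13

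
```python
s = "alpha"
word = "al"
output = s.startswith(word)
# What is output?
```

Trace (tracking output):
s = 'alpha'  # -> s = 'alpha'
word = 'al'  # -> word = 'al'
output = s.startswith(word)  # -> output = True

Answer: True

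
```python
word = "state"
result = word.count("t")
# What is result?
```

Trace (tracking result):
word = 'state'  # -> word = 'state'
result = word.count('t')  # -> result = 2

Answer: 2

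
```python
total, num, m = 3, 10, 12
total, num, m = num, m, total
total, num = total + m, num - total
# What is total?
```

Answer: 13

Derivation:
Trace (tracking total):
total, num, m = (3, 10, 12)  # -> total = 3, num = 10, m = 12
total, num, m = (num, m, total)  # -> total = 10, num = 12, m = 3
total, num = (total + m, num - total)  # -> total = 13, num = 2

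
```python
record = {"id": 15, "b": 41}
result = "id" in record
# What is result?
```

Answer: True

Derivation:
Trace (tracking result):
record = {'id': 15, 'b': 41}  # -> record = {'id': 15, 'b': 41}
result = 'id' in record  # -> result = True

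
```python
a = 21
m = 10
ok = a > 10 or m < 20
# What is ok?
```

Answer: True

Derivation:
Trace (tracking ok):
a = 21  # -> a = 21
m = 10  # -> m = 10
ok = a > 10 or m < 20  # -> ok = True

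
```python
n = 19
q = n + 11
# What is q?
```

Answer: 30

Derivation:
Trace (tracking q):
n = 19  # -> n = 19
q = n + 11  # -> q = 30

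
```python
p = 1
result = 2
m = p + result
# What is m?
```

Trace (tracking m):
p = 1  # -> p = 1
result = 2  # -> result = 2
m = p + result  # -> m = 3

Answer: 3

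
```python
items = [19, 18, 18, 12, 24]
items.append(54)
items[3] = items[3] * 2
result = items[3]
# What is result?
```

Trace (tracking result):
items = [19, 18, 18, 12, 24]  # -> items = [19, 18, 18, 12, 24]
items.append(54)  # -> items = [19, 18, 18, 12, 24, 54]
items[3] = items[3] * 2  # -> items = [19, 18, 18, 24, 24, 54]
result = items[3]  # -> result = 24

Answer: 24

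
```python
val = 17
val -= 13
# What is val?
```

Answer: 4

Derivation:
Trace (tracking val):
val = 17  # -> val = 17
val -= 13  # -> val = 4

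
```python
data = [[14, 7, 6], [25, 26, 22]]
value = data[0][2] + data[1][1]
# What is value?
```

Answer: 32

Derivation:
Trace (tracking value):
data = [[14, 7, 6], [25, 26, 22]]  # -> data = [[14, 7, 6], [25, 26, 22]]
value = data[0][2] + data[1][1]  # -> value = 32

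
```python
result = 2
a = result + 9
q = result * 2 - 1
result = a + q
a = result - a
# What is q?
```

Answer: 3

Derivation:
Trace (tracking q):
result = 2  # -> result = 2
a = result + 9  # -> a = 11
q = result * 2 - 1  # -> q = 3
result = a + q  # -> result = 14
a = result - a  # -> a = 3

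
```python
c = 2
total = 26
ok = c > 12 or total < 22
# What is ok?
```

Trace (tracking ok):
c = 2  # -> c = 2
total = 26  # -> total = 26
ok = c > 12 or total < 22  # -> ok = False

Answer: False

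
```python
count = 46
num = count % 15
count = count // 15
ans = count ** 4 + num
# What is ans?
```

Answer: 82

Derivation:
Trace (tracking ans):
count = 46  # -> count = 46
num = count % 15  # -> num = 1
count = count // 15  # -> count = 3
ans = count ** 4 + num  # -> ans = 82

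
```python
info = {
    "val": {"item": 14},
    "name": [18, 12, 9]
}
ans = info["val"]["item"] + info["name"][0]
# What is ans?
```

Answer: 32

Derivation:
Trace (tracking ans):
info = {'val': {'item': 14}, 'name': [18, 12, 9]}  # -> info = {'val': {'item': 14}, 'name': [18, 12, 9]}
ans = info['val']['item'] + info['name'][0]  # -> ans = 32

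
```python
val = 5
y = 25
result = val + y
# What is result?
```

Answer: 30

Derivation:
Trace (tracking result):
val = 5  # -> val = 5
y = 25  # -> y = 25
result = val + y  # -> result = 30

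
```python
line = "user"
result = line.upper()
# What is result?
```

Answer: 'USER'

Derivation:
Trace (tracking result):
line = 'user'  # -> line = 'user'
result = line.upper()  # -> result = 'USER'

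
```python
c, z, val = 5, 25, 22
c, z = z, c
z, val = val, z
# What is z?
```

Answer: 22

Derivation:
Trace (tracking z):
c, z, val = (5, 25, 22)  # -> c = 5, z = 25, val = 22
c, z = (z, c)  # -> c = 25, z = 5
z, val = (val, z)  # -> z = 22, val = 5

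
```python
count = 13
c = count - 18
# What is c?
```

Trace (tracking c):
count = 13  # -> count = 13
c = count - 18  # -> c = -5

Answer: -5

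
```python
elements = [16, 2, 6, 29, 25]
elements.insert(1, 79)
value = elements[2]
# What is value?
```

Trace (tracking value):
elements = [16, 2, 6, 29, 25]  # -> elements = [16, 2, 6, 29, 25]
elements.insert(1, 79)  # -> elements = [16, 79, 2, 6, 29, 25]
value = elements[2]  # -> value = 2

Answer: 2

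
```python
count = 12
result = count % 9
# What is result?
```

Trace (tracking result):
count = 12  # -> count = 12
result = count % 9  # -> result = 3

Answer: 3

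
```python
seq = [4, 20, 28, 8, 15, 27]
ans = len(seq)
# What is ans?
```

Answer: 6

Derivation:
Trace (tracking ans):
seq = [4, 20, 28, 8, 15, 27]  # -> seq = [4, 20, 28, 8, 15, 27]
ans = len(seq)  # -> ans = 6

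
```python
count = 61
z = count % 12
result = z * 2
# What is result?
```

Answer: 2

Derivation:
Trace (tracking result):
count = 61  # -> count = 61
z = count % 12  # -> z = 1
result = z * 2  # -> result = 2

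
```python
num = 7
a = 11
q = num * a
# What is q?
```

Answer: 77

Derivation:
Trace (tracking q):
num = 7  # -> num = 7
a = 11  # -> a = 11
q = num * a  # -> q = 77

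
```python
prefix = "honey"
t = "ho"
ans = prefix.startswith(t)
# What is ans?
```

Answer: True

Derivation:
Trace (tracking ans):
prefix = 'honey'  # -> prefix = 'honey'
t = 'ho'  # -> t = 'ho'
ans = prefix.startswith(t)  # -> ans = True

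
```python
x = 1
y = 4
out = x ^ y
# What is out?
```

Trace (tracking out):
x = 1  # -> x = 1
y = 4  # -> y = 4
out = x ^ y  # -> out = 5

Answer: 5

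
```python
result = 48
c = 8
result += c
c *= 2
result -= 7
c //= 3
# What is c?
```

Answer: 5

Derivation:
Trace (tracking c):
result = 48  # -> result = 48
c = 8  # -> c = 8
result += c  # -> result = 56
c *= 2  # -> c = 16
result -= 7  # -> result = 49
c //= 3  # -> c = 5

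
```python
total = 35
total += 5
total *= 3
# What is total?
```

Trace (tracking total):
total = 35  # -> total = 35
total += 5  # -> total = 40
total *= 3  # -> total = 120

Answer: 120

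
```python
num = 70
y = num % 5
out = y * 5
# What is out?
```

Answer: 0

Derivation:
Trace (tracking out):
num = 70  # -> num = 70
y = num % 5  # -> y = 0
out = y * 5  # -> out = 0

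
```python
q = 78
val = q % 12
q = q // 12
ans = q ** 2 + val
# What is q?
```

Answer: 6

Derivation:
Trace (tracking q):
q = 78  # -> q = 78
val = q % 12  # -> val = 6
q = q // 12  # -> q = 6
ans = q ** 2 + val  # -> ans = 42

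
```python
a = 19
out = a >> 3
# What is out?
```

Answer: 2

Derivation:
Trace (tracking out):
a = 19  # -> a = 19
out = a >> 3  # -> out = 2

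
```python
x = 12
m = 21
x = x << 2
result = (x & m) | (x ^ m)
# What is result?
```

Answer: 53

Derivation:
Trace (tracking result):
x = 12  # -> x = 12
m = 21  # -> m = 21
x = x << 2  # -> x = 48
result = x & m | x ^ m  # -> result = 53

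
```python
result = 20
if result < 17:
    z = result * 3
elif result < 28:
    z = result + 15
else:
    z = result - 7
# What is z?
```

Trace (tracking z):
result = 20  # -> result = 20
if result < 17:  # condition is False
elif result < 28:  # condition is True
    z = result + 15  # -> z = 35

Answer: 35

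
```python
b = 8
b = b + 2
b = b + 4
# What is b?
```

Trace (tracking b):
b = 8  # -> b = 8
b = b + 2  # -> b = 10
b = b + 4  # -> b = 14

Answer: 14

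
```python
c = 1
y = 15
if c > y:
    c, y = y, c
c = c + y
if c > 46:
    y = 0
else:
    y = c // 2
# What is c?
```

Answer: 16

Derivation:
Trace (tracking c):
c = 1  # -> c = 1
y = 15  # -> y = 15
if c > y:  # condition is False
c = c + y  # -> c = 16
if c > 46:  # condition is False
else:
    y = c // 2  # -> y = 8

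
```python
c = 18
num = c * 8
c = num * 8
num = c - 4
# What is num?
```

Trace (tracking num):
c = 18  # -> c = 18
num = c * 8  # -> num = 144
c = num * 8  # -> c = 1152
num = c - 4  # -> num = 1148

Answer: 1148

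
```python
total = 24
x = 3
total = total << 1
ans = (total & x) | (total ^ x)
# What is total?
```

Trace (tracking total):
total = 24  # -> total = 24
x = 3  # -> x = 3
total = total << 1  # -> total = 48
ans = total & x | total ^ x  # -> ans = 51

Answer: 48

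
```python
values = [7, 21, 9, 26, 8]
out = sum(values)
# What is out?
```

Trace (tracking out):
values = [7, 21, 9, 26, 8]  # -> values = [7, 21, 9, 26, 8]
out = sum(values)  # -> out = 71

Answer: 71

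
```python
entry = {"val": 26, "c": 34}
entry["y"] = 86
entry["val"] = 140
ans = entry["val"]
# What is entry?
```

Trace (tracking entry):
entry = {'val': 26, 'c': 34}  # -> entry = {'val': 26, 'c': 34}
entry['y'] = 86  # -> entry = {'val': 26, 'c': 34, 'y': 86}
entry['val'] = 140  # -> entry = {'val': 140, 'c': 34, 'y': 86}
ans = entry['val']  # -> ans = 140

Answer: {'val': 140, 'c': 34, 'y': 86}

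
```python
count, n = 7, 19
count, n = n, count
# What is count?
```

Trace (tracking count):
count, n = (7, 19)  # -> count = 7, n = 19
count, n = (n, count)  # -> count = 19, n = 7

Answer: 19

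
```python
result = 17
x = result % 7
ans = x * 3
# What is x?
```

Answer: 3

Derivation:
Trace (tracking x):
result = 17  # -> result = 17
x = result % 7  # -> x = 3
ans = x * 3  # -> ans = 9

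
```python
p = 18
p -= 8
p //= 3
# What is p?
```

Trace (tracking p):
p = 18  # -> p = 18
p -= 8  # -> p = 10
p //= 3  # -> p = 3

Answer: 3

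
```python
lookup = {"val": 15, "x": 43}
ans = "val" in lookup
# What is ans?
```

Trace (tracking ans):
lookup = {'val': 15, 'x': 43}  # -> lookup = {'val': 15, 'x': 43}
ans = 'val' in lookup  # -> ans = True

Answer: True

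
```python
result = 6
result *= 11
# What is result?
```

Answer: 66

Derivation:
Trace (tracking result):
result = 6  # -> result = 6
result *= 11  # -> result = 66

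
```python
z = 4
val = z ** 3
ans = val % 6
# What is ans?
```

Trace (tracking ans):
z = 4  # -> z = 4
val = z ** 3  # -> val = 64
ans = val % 6  # -> ans = 4

Answer: 4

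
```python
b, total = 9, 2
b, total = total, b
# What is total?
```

Trace (tracking total):
b, total = (9, 2)  # -> b = 9, total = 2
b, total = (total, b)  # -> b = 2, total = 9

Answer: 9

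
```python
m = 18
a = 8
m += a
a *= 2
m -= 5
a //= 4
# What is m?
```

Answer: 21

Derivation:
Trace (tracking m):
m = 18  # -> m = 18
a = 8  # -> a = 8
m += a  # -> m = 26
a *= 2  # -> a = 16
m -= 5  # -> m = 21
a //= 4  # -> a = 4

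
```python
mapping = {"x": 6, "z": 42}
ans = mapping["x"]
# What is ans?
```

Trace (tracking ans):
mapping = {'x': 6, 'z': 42}  # -> mapping = {'x': 6, 'z': 42}
ans = mapping['x']  # -> ans = 6

Answer: 6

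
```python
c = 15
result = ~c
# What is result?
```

Trace (tracking result):
c = 15  # -> c = 15
result = ~c  # -> result = -16

Answer: -16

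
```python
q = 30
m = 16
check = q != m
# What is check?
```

Trace (tracking check):
q = 30  # -> q = 30
m = 16  # -> m = 16
check = q != m  # -> check = True

Answer: True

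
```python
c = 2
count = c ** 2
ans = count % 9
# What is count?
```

Answer: 4

Derivation:
Trace (tracking count):
c = 2  # -> c = 2
count = c ** 2  # -> count = 4
ans = count % 9  # -> ans = 4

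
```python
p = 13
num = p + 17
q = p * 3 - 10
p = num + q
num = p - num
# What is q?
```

Answer: 29

Derivation:
Trace (tracking q):
p = 13  # -> p = 13
num = p + 17  # -> num = 30
q = p * 3 - 10  # -> q = 29
p = num + q  # -> p = 59
num = p - num  # -> num = 29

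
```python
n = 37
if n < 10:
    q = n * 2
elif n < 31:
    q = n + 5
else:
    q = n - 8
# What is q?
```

Trace (tracking q):
n = 37  # -> n = 37
if n < 10:  # condition is False
elif n < 31:  # condition is False
else:
    q = n - 8  # -> q = 29

Answer: 29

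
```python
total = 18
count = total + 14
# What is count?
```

Answer: 32

Derivation:
Trace (tracking count):
total = 18  # -> total = 18
count = total + 14  # -> count = 32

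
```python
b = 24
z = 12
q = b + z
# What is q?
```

Answer: 36

Derivation:
Trace (tracking q):
b = 24  # -> b = 24
z = 12  # -> z = 12
q = b + z  # -> q = 36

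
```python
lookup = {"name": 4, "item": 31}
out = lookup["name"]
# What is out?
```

Answer: 4

Derivation:
Trace (tracking out):
lookup = {'name': 4, 'item': 31}  # -> lookup = {'name': 4, 'item': 31}
out = lookup['name']  # -> out = 4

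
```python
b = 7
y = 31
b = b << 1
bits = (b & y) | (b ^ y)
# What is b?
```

Answer: 14

Derivation:
Trace (tracking b):
b = 7  # -> b = 7
y = 31  # -> y = 31
b = b << 1  # -> b = 14
bits = b & y | b ^ y  # -> bits = 31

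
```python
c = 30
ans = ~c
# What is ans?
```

Trace (tracking ans):
c = 30  # -> c = 30
ans = ~c  # -> ans = -31

Answer: -31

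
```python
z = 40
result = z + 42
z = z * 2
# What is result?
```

Answer: 82

Derivation:
Trace (tracking result):
z = 40  # -> z = 40
result = z + 42  # -> result = 82
z = z * 2  # -> z = 80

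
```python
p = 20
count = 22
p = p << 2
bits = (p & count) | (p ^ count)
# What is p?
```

Answer: 80

Derivation:
Trace (tracking p):
p = 20  # -> p = 20
count = 22  # -> count = 22
p = p << 2  # -> p = 80
bits = p & count | p ^ count  # -> bits = 86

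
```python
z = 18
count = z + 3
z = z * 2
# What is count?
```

Answer: 21

Derivation:
Trace (tracking count):
z = 18  # -> z = 18
count = z + 3  # -> count = 21
z = z * 2  # -> z = 36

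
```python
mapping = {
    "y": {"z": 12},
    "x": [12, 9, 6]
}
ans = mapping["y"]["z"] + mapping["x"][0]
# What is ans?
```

Answer: 24

Derivation:
Trace (tracking ans):
mapping = {'y': {'z': 12}, 'x': [12, 9, 6]}  # -> mapping = {'y': {'z': 12}, 'x': [12, 9, 6]}
ans = mapping['y']['z'] + mapping['x'][0]  # -> ans = 24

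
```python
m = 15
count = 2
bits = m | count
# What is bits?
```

Answer: 15

Derivation:
Trace (tracking bits):
m = 15  # -> m = 15
count = 2  # -> count = 2
bits = m | count  # -> bits = 15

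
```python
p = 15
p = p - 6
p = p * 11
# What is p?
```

Trace (tracking p):
p = 15  # -> p = 15
p = p - 6  # -> p = 9
p = p * 11  # -> p = 99

Answer: 99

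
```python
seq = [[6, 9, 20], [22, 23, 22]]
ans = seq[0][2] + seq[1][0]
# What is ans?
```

Trace (tracking ans):
seq = [[6, 9, 20], [22, 23, 22]]  # -> seq = [[6, 9, 20], [22, 23, 22]]
ans = seq[0][2] + seq[1][0]  # -> ans = 42

Answer: 42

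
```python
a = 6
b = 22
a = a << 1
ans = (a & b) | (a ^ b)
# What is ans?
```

Trace (tracking ans):
a = 6  # -> a = 6
b = 22  # -> b = 22
a = a << 1  # -> a = 12
ans = a & b | a ^ b  # -> ans = 30

Answer: 30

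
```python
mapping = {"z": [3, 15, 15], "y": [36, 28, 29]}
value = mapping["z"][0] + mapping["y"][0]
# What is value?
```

Trace (tracking value):
mapping = {'z': [3, 15, 15], 'y': [36, 28, 29]}  # -> mapping = {'z': [3, 15, 15], 'y': [36, 28, 29]}
value = mapping['z'][0] + mapping['y'][0]  # -> value = 39

Answer: 39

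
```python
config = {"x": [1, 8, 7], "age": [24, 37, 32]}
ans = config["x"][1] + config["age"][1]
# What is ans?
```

Trace (tracking ans):
config = {'x': [1, 8, 7], 'age': [24, 37, 32]}  # -> config = {'x': [1, 8, 7], 'age': [24, 37, 32]}
ans = config['x'][1] + config['age'][1]  # -> ans = 45

Answer: 45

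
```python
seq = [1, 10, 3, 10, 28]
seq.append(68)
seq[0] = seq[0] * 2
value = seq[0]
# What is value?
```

Answer: 2

Derivation:
Trace (tracking value):
seq = [1, 10, 3, 10, 28]  # -> seq = [1, 10, 3, 10, 28]
seq.append(68)  # -> seq = [1, 10, 3, 10, 28, 68]
seq[0] = seq[0] * 2  # -> seq = [2, 10, 3, 10, 28, 68]
value = seq[0]  # -> value = 2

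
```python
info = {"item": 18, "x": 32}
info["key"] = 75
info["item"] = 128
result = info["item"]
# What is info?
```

Answer: {'item': 128, 'x': 32, 'key': 75}

Derivation:
Trace (tracking info):
info = {'item': 18, 'x': 32}  # -> info = {'item': 18, 'x': 32}
info['key'] = 75  # -> info = {'item': 18, 'x': 32, 'key': 75}
info['item'] = 128  # -> info = {'item': 128, 'x': 32, 'key': 75}
result = info['item']  # -> result = 128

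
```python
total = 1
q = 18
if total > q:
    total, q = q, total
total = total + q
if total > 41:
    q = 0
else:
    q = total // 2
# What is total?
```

Trace (tracking total):
total = 1  # -> total = 1
q = 18  # -> q = 18
if total > q:  # condition is False
total = total + q  # -> total = 19
if total > 41:  # condition is False
else:
    q = total // 2  # -> q = 9

Answer: 19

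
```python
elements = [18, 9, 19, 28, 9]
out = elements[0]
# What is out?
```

Trace (tracking out):
elements = [18, 9, 19, 28, 9]  # -> elements = [18, 9, 19, 28, 9]
out = elements[0]  # -> out = 18

Answer: 18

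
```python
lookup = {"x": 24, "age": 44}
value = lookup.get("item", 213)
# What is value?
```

Answer: 213

Derivation:
Trace (tracking value):
lookup = {'x': 24, 'age': 44}  # -> lookup = {'x': 24, 'age': 44}
value = lookup.get('item', 213)  # -> value = 213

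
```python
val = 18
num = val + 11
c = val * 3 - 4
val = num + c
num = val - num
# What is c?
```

Answer: 50

Derivation:
Trace (tracking c):
val = 18  # -> val = 18
num = val + 11  # -> num = 29
c = val * 3 - 4  # -> c = 50
val = num + c  # -> val = 79
num = val - num  # -> num = 50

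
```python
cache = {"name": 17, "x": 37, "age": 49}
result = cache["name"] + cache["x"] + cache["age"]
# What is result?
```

Answer: 103

Derivation:
Trace (tracking result):
cache = {'name': 17, 'x': 37, 'age': 49}  # -> cache = {'name': 17, 'x': 37, 'age': 49}
result = cache['name'] + cache['x'] + cache['age']  # -> result = 103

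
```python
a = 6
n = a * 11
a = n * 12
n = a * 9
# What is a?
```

Answer: 792

Derivation:
Trace (tracking a):
a = 6  # -> a = 6
n = a * 11  # -> n = 66
a = n * 12  # -> a = 792
n = a * 9  # -> n = 7128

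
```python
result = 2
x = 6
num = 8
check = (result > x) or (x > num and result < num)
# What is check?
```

Trace (tracking check):
result = 2  # -> result = 2
x = 6  # -> x = 6
num = 8  # -> num = 8
check = result > x or (x > num and result < num)  # -> check = False

Answer: False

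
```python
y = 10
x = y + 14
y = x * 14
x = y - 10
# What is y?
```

Answer: 336

Derivation:
Trace (tracking y):
y = 10  # -> y = 10
x = y + 14  # -> x = 24
y = x * 14  # -> y = 336
x = y - 10  # -> x = 326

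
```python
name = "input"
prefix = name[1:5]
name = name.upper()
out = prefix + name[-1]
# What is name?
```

Trace (tracking name):
name = 'input'  # -> name = 'input'
prefix = name[1:5]  # -> prefix = 'nput'
name = name.upper()  # -> name = 'INPUT'
out = prefix + name[-1]  # -> out = 'nputT'

Answer: 'INPUT'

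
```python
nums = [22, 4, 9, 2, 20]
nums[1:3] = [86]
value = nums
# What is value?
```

Answer: [22, 86, 2, 20]

Derivation:
Trace (tracking value):
nums = [22, 4, 9, 2, 20]  # -> nums = [22, 4, 9, 2, 20]
nums[1:3] = [86]  # -> nums = [22, 86, 2, 20]
value = nums  # -> value = [22, 86, 2, 20]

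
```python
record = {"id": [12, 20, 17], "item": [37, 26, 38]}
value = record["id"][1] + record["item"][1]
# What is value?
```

Trace (tracking value):
record = {'id': [12, 20, 17], 'item': [37, 26, 38]}  # -> record = {'id': [12, 20, 17], 'item': [37, 26, 38]}
value = record['id'][1] + record['item'][1]  # -> value = 46

Answer: 46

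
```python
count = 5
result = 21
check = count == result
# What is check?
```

Trace (tracking check):
count = 5  # -> count = 5
result = 21  # -> result = 21
check = count == result  # -> check = False

Answer: False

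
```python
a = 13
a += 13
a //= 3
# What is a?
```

Trace (tracking a):
a = 13  # -> a = 13
a += 13  # -> a = 26
a //= 3  # -> a = 8

Answer: 8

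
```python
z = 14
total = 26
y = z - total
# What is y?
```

Trace (tracking y):
z = 14  # -> z = 14
total = 26  # -> total = 26
y = z - total  # -> y = -12

Answer: -12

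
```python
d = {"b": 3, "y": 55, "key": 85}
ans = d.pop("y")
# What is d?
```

Answer: {'b': 3, 'key': 85}

Derivation:
Trace (tracking d):
d = {'b': 3, 'y': 55, 'key': 85}  # -> d = {'b': 3, 'y': 55, 'key': 85}
ans = d.pop('y')  # -> ans = 55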